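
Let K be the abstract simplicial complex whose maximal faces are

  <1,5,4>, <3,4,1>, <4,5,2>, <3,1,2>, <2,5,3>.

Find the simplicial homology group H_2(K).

Order the vertices as 1 < 2 < 3 < 4 < 5. Listing each simplex with vertices in this order, K has dimension 2 with simplices:

  0-simplices (5): [1], [2], [3], [4], [5]
  1-simplices (10): [1,2], [1,3], [1,4], [1,5], [2,3], [2,4], [2,5], [3,4], [3,5], [4,5]
  2-simplices (5): [1,2,3], [1,3,4], [1,4,5], [2,3,5], [2,4,5]

Hence C_0 ≅ Z^5, C_1 ≅ Z^10, C_2 ≅ Z^5.

The boundary map ∂_1: C_1 → C_0 sends each edge [p,q] (with p < q) to q − p.
The resulting 5×10 matrix has rank 4, and its Smith normal form has invariant factors (1,1,1,1).

∂_2: C_2 → C_1 maps a triangle to the signed sum of its edges. For instance
  ∂[1,2,3] = [2,3] − [1,3] + [1,2],
  ∂[2,3,5] = [3,5] − [2,5] + [2,3].
The resulting 10×5 matrix has rank 5, and its Smith normal form has invariant factors (1,1,1,1,1).

Computing H_k = (kernel of ∂_k) / (image of ∂_{k+1}):

  H_2: rank ker ∂_2 − rank ∂_3 = (5 − 5) − 0 = 0, and there is no ∂_3, so H_2 = 0.

H_2 = 0.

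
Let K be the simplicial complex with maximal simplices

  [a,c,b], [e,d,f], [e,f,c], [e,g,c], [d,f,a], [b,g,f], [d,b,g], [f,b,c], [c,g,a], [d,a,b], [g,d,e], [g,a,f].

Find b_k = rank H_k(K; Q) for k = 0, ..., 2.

Fix the vertex order a < b < c < d < e < f < g and write every simplex with vertices in increasing order. Then dim K = 2 and the simplices of K are:

  0-simplices (7): a, b, c, d, e, f, g
  1-simplices (18): ab, ac, ad, af, ag, bc, bd, bf, bg, ce, cf, cg, de, df, dg, ef, eg, fg
  2-simplices (12): abc, abd, acg, adf, afg, bcf, bdg, bfg, cef, ceg, def, deg

so the chain groups are C_0 ≅ Z^7, C_1 ≅ Z^18, C_2 ≅ Z^12.

∂_1: C_1 → C_0 maps an edge to its endpoints' difference, ∂[p,q] = q − p. For instance
  ∂ef = f − e.
As a 7×18 matrix over Z this has rank 6, with invariant factors (1,1,1,1,1,1).

∂_2: C_2 → C_1 sends each 2-simplex [p,q,r] to [q,r] − [p,r] + [p,q]. For instance
  ∂abc = bc − ac + ab,
  ∂ceg = eg − cg + ce.
The resulting 18×12 matrix has rank 12, and its Smith normal form has invariant factors (1,1,1,1,1,1,1,1,1,1,1,2).

Now H_k = ker ∂_k / im ∂_{k+1}, so:

  H_0: rank C_0 − rank ∂_1 = 7 − 6 = 1, and the invariant factors of ∂_1 are all 1, so H_0 ≅ Z.
  H_1: rank ker ∂_1 − rank ∂_2 = (18 − 6) − 12 = 0, and ∂_2 has invariant factor 2 > 1, so H_1 ≅ Z/2Z.
  H_2: rank ker ∂_2 − rank ∂_3 = (12 − 12) − 0 = 0, and there is no ∂_3, so H_2 ≅ 0.

Hence the Betti numbers are b_0 = 1, b_1 = 0, b_2 = 0.

b_0 = 1, b_1 = 0, b_2 = 0.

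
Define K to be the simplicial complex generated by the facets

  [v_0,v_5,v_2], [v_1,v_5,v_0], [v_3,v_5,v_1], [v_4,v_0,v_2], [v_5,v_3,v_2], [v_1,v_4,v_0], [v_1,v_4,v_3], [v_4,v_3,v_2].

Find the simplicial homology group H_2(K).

H_2 = Z.

Take the total order v_0 < v_1 < v_2 < v_3 < v_4 < v_5 on the vertex set. Then K (dimension 2) consists of the simplices:

  0-simplices (6): [v_0], [v_1], [v_2], [v_3], [v_4], [v_5]
  1-simplices (12): [v_0,v_1], [v_0,v_2], [v_0,v_4], [v_0,v_5], [v_1,v_3], [v_1,v_4], [v_1,v_5], [v_2,v_3], [v_2,v_4], [v_2,v_5], [v_3,v_4], [v_3,v_5]
  2-simplices (8): [v_0,v_1,v_4], [v_0,v_1,v_5], [v_0,v_2,v_4], [v_0,v_2,v_5], [v_1,v_3,v_4], [v_1,v_3,v_5], [v_2,v_3,v_4], [v_2,v_3,v_5]

giving chain groups C_0 ≅ Z^6, C_1 ≅ Z^12, C_2 ≅ Z^8.

The boundary map ∂_1: C_1 → C_0 sends each edge [p,q] (with p < q) to q − p. For instance
  ∂[v_0,v_4] = [v_4] − [v_0].
The 6×12 boundary matrix has rank 5 and Smith normal form diag(1,1,1,1,1).

∂_2: C_2 → C_1 sends each 2-simplex [p,q,r] to [q,r] − [p,r] + [p,q]. For instance
  ∂[v_0,v_2,v_5] = [v_2,v_5] − [v_0,v_5] + [v_0,v_2],
  ∂[v_2,v_3,v_5] = [v_3,v_5] − [v_2,v_5] + [v_2,v_3].
The 12×8 boundary matrix has rank 7 and Smith normal form diag(1,1,1,1,1,1,1).

Computing H_k = (kernel of ∂_k) / (image of ∂_{k+1}):

  H_2: rank ker ∂_2 − rank ∂_3 = (8 − 7) − 0 = 1, and there is no ∂_3, so H_2 = Z.

(K is a triangulation of the 2-sphere S^2.)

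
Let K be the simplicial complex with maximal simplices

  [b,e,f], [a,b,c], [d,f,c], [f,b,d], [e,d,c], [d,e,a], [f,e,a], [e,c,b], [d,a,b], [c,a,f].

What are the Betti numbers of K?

b_0 = 1, b_1 = 0, b_2 = 0.

We work with the vertex ordering a < b < c < d < e < f. The simplices of K, each written with vertices in increasing order, are:

  0-simplices (6): a, b, c, d, e, f
  1-simplices (15): ab, ac, ad, ae, af, bc, bd, be, bf, cd, ce, cf, de, df, ef
  2-simplices (10): abc, abd, acf, ade, aef, bce, bdf, bef, cde, cdf

Hence C_0 ≅ Z^6, C_1 ≅ Z^15, C_2 ≅ Z^10.

The boundary map ∂_1: C_1 → C_0 is given by ∂[p,q] = [q] − [p]. For instance
  ∂be = e − b.
This gives a 6×15 integer matrix of rank 5; reducing to Smith normal form yields diagonal entries (1,1,1,1,1).

∂_2: C_2 → C_1 maps a triangle to the signed sum of its edges. For instance
  ∂acf = cf − af + ac,
  ∂ade = de − ae + ad.
As a 15×10 matrix over Z this has rank 10, with invariant factors (1,1,1,1,1,1,1,1,1,2).

Now H_k = ker ∂_k / im ∂_{k+1}, so:

  H_0: rank C_0 − rank ∂_1 = 6 − 5 = 1, and the invariant factors of ∂_1 are all 1, so H_0 ≅ Z.
  H_1: rank ker ∂_1 − rank ∂_2 = (15 − 5) − 10 = 0, and ∂_2 has invariant factor 2 > 1, so H_1 ≅ Z/2.
  H_2: rank ker ∂_2 − rank ∂_3 = (10 − 10) − 0 = 0, and there is no ∂_3, so H_2 ≅ 0.

As a check, the Euler characteristic is 6 − 15 + 10 = 1, which agrees with 1 − 0 + 0 = 1.

Hence the Betti numbers are b_0 = 1, b_1 = 0, b_2 = 0.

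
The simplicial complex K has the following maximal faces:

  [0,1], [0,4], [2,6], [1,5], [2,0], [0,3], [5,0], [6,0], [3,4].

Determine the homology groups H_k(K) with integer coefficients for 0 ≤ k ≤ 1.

H_0 ≅ Z,  H_1 ≅ Z^3.

Fix the vertex order 0 < 1 < 2 < 3 < 4 < 5 < 6 and write every simplex with vertices in increasing order. Then dim K = 1 and the simplices of K are:

  0-simplices (7): [0], [1], [2], [3], [4], [5], [6]
  1-simplices (9): [0,1], [0,2], [0,3], [0,4], [0,5], [0,6], [1,5], [2,6], [3,4]

giving chain groups C_0 ≅ Z^7, C_1 ≅ Z^9.

Boundary ∂_1: C_1 → C_0 is given by ∂[p,q] = [q] − [p]. For instance
  ∂[2,6] = [6] − [2].
As a 7×9 matrix over Z this has rank 6, with invariant factors (1,1,1,1,1,1).

Computing H_k = (kernel of ∂_k) / (image of ∂_{k+1}):

  H_0: rank C_0 − rank ∂_1 = 7 − 6 = 1, and the invariant factors of ∂_1 are all 1, so H_0 = Z.
  H_1: rank ker ∂_1 − rank ∂_2 = (9 − 6) − 0 = 3, and there is no ∂_2, so H_1 = Z^3.

(K is a triangulation of a wedge of 3 circles.)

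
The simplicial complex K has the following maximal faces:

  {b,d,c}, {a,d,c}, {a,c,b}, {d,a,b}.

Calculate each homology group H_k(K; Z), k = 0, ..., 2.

Take the total order a < b < c < d on the vertex set. Then K (dimension 2) consists of the simplices:

  0-simplices (4): a, b, c, d
  1-simplices (6): ab, ac, ad, bc, bd, cd
  2-simplices (4): abc, abd, acd, bcd

so the chain groups are C_0 ≅ Z^4, C_1 ≅ Z^6, C_2 ≅ Z^4.

The boundary map ∂_1: C_1 → C_0 sends each edge [p,q] (with p < q) to q − p. For instance
  ∂ad = d − a.
This gives a 4×6 integer matrix of rank 3; reducing to Smith normal form yields diagonal entries (1,1,1).

The boundary map ∂_2: C_2 → C_1 acts by ∂[p,q,r] = [q,r] − [p,r] + [p,q]. For instance
  ∂bcd = cd − bd + bc,
  ∂abc = bc − ac + ab.
This gives a 6×4 integer matrix of rank 3; reducing to Smith normal form yields diagonal entries (1,1,1).

Computing H_k = (kernel of ∂_k) / (image of ∂_{k+1}):

  H_0: rank C_0 − rank ∂_1 = 4 − 3 = 1, and the invariant factors of ∂_1 are all 1, so H_0 ≅ Z.
  H_1: rank ker ∂_1 − rank ∂_2 = (6 − 3) − 3 = 0, and the invariant factors of ∂_2 are all 1, so H_1 ≅ 0.
  H_2: rank ker ∂_2 − rank ∂_3 = (4 − 3) − 0 = 1, and there is no ∂_3, so H_2 ≅ Z.

As a check, the Euler characteristic is 4 − 6 + 4 = 2, which agrees with 1 − 0 + 1 = 2.

H_0 ≅ Z,  H_1 = 0,  H_2 ≅ Z.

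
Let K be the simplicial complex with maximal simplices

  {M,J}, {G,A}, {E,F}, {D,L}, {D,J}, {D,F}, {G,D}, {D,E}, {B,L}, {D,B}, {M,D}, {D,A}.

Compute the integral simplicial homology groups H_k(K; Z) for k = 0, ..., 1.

Take the total order A < B < D < E < F < G < J < L < M on the vertex set. Then K (dimension 1) consists of the simplices:

  0-simplices (9): A, B, D, E, F, G, J, L, M
  1-simplices (12): AD, AG, BD, BL, DE, DF, DG, DJ, DL, DM, EF, JM

so the chain groups are C_0 ≅ Z^9, C_1 ≅ Z^12.

The boundary map ∂_1: C_1 → C_0 sends each edge [p,q] (with p < q) to q − p.
This gives a 9×12 integer matrix of rank 8; reducing to Smith normal form yields diagonal entries (1,1,1,1,1,1,1,1).

Now H_k = ker ∂_k / im ∂_{k+1}, so:

  H_0: rank C_0 − rank ∂_1 = 9 − 8 = 1, and the invariant factors of ∂_1 are all 1, so H_0 ≅ Z.
  H_1: rank ker ∂_1 − rank ∂_2 = (12 − 8) − 0 = 4, and there is no ∂_2, so H_1 ≅ Z^4.

H_0 ≅ Z,  H_1 ≅ Z^4.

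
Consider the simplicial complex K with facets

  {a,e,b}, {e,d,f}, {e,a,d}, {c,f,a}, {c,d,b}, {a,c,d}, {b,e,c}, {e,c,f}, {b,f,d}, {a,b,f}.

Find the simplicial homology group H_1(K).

Take the total order a < b < c < d < e < f on the vertex set. Then K (dimension 2) consists of the simplices:

  0-simplices (6): a, b, c, d, e, f
  1-simplices (15): ab, ac, ad, ae, af, bc, bd, be, bf, cd, ce, cf, de, df, ef
  2-simplices (10): abe, abf, acd, acf, ade, bcd, bce, bdf, cef, def

Hence C_0 ≅ Z^6, C_1 ≅ Z^15, C_2 ≅ Z^10.

∂_1: C_1 → C_0 is given by ∂[p,q] = [q] − [p]. For instance
  ∂bd = d − b.
This gives a 6×15 integer matrix of rank 5; reducing to Smith normal form yields diagonal entries (1,1,1,1,1).

∂_2: C_2 → C_1 acts by ∂[p,q,r] = [q,r] − [p,r] + [p,q]. For instance
  ∂abe = be − ae + ab,
  ∂cef = ef − cf + ce.
As a 15×10 matrix over Z this has rank 10, with invariant factors (1,1,1,1,1,1,1,1,1,2).

Computing H_k = (kernel of ∂_k) / (image of ∂_{k+1}):

  H_1: rank ker ∂_1 − rank ∂_2 = (15 − 5) − 10 = 0, and ∂_2 has invariant factor 2 > 1, so H_1 ≅ Z/2.

(K is a triangulation of the real projective plane RP^2.)

H_1 ≅ Z/2.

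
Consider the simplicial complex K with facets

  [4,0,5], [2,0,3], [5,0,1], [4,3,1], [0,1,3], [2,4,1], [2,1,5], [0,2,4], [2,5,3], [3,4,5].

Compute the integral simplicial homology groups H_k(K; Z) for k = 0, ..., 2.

Take the total order 0 < 1 < 2 < 3 < 4 < 5 on the vertex set. Then K (dimension 2) consists of the simplices:

  0-simplices (6): [0], [1], [2], [3], [4], [5]
  1-simplices (15): [0,1], [0,2], [0,3], [0,4], [0,5], [1,2], [1,3], [1,4], [1,5], [2,3], [2,4], [2,5], [3,4], [3,5], [4,5]
  2-simplices (10): [0,1,3], [0,1,5], [0,2,3], [0,2,4], [0,4,5], [1,2,4], [1,2,5], [1,3,4], [2,3,5], [3,4,5]

Hence C_0 ≅ Z^6, C_1 ≅ Z^15, C_2 ≅ Z^10.

Boundary ∂_1: C_1 → C_0 maps an edge to its endpoints' difference, ∂[p,q] = q − p. For instance
  ∂[2,5] = [5] − [2].
This gives a 6×15 integer matrix of rank 5; reducing to Smith normal form yields diagonal entries (1,1,1,1,1).

The boundary map ∂_2: C_2 → C_1 maps a triangle to the signed sum of its edges. For instance
  ∂[0,2,3] = [2,3] − [0,3] + [0,2],
  ∂[1,2,5] = [2,5] − [1,5] + [1,2].
The resulting 15×10 matrix has rank 10, and its Smith normal form has invariant factors (1,1,1,1,1,1,1,1,1,2).

Now H_k = ker ∂_k / im ∂_{k+1}, so:

  H_0: rank C_0 − rank ∂_1 = 6 − 5 = 1, and the invariant factors of ∂_1 are all 1, so H_0 = Z.
  H_1: rank ker ∂_1 − rank ∂_2 = (15 − 5) − 10 = 0, and ∂_2 has invariant factor 2 > 1, so H_1 = Z/2.
  H_2: rank ker ∂_2 − rank ∂_3 = (10 − 10) − 0 = 0, and there is no ∂_3, so H_2 = 0.

As a check, the Euler characteristic is 6 − 15 + 10 = 1, which agrees with 1 − 0 + 0 = 1.

H_0 = Z,  H_1 = Z/2,  H_2 = 0.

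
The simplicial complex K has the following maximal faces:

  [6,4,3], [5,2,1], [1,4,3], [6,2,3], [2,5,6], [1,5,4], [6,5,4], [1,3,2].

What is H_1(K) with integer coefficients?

H_1 = 0.

Fix the vertex order 1 < 2 < 3 < 4 < 5 < 6 and write every simplex with vertices in increasing order. Then dim K = 2 and the simplices of K are:

  0-simplices (6): [1], [2], [3], [4], [5], [6]
  1-simplices (12): [1,2], [1,3], [1,4], [1,5], [2,3], [2,5], [2,6], [3,4], [3,6], [4,5], [4,6], [5,6]
  2-simplices (8): [1,2,3], [1,2,5], [1,3,4], [1,4,5], [2,3,6], [2,5,6], [3,4,6], [4,5,6]

giving chain groups C_0 ≅ Z^6, C_1 ≅ Z^12, C_2 ≅ Z^8.

The boundary map ∂_1: C_1 → C_0 maps an edge to its endpoints' difference, ∂[p,q] = q − p. For instance
  ∂[1,3] = [3] − [1].
The resulting 6×12 matrix has rank 5, and its Smith normal form has invariant factors (1,1,1,1,1).

The boundary map ∂_2: C_2 → C_1 sends each 2-simplex [p,q,r] to [q,r] − [p,r] + [p,q]. For instance
  ∂[3,4,6] = [4,6] − [3,6] + [3,4],
  ∂[2,5,6] = [5,6] − [2,6] + [2,5].
The resulting 12×8 matrix has rank 7, and its Smith normal form has invariant factors (1,1,1,1,1,1,1).

Now H_k = ker ∂_k / im ∂_{k+1}, so:

  H_1: rank ker ∂_1 − rank ∂_2 = (12 − 5) − 7 = 0, and the invariant factors of ∂_2 are all 1, so H_1 = 0.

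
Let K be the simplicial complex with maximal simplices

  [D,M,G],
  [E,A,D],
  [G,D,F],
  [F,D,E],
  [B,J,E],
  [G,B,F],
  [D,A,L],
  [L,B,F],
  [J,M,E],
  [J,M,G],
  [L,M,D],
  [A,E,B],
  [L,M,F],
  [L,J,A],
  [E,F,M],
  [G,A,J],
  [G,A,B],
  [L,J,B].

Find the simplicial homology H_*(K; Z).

H_0 ≅ Z,  H_1 ≅ Z ⊕ Z/2,  H_2 = 0.

Take the total order A < B < D < E < F < G < J < L < M on the vertex set. Then K (dimension 2) consists of the simplices:

  0-simplices (9): A, B, D, E, F, G, J, L, M
  1-simplices (27): AB, AD, AE, AG, AJ, AL, BE, BF, BG, BJ, BL, DE, DF, DG, DL, DM, EF, EJ, EM, FG, FL, FM, GJ, GM, JL, JM, LM
  2-simplices (18): ABE, ABG, ADE, ADL, AGJ, AJL, BEJ, BFG, BFL, BJL, DEF, DFG, DGM, DLM, EFM, EJM, FLM, GJM

giving chain groups C_0 ≅ Z^9, C_1 ≅ Z^27, C_2 ≅ Z^18.

The boundary map ∂_1: C_1 → C_0 maps an edge to its endpoints' difference, ∂[p,q] = q − p.
The resulting 9×27 matrix has rank 8, and its Smith normal form has invariant factors (1,1,1,1,1,1,1,1).

∂_2: C_2 → C_1 sends each 2-simplex [p,q,r] to [q,r] − [p,r] + [p,q]. For instance
  ∂DGM = GM − DM + DG,
  ∂BJL = JL − BL + BJ.
This gives a 27×18 integer matrix of rank 18; reducing to Smith normal form yields diagonal entries (1,1,1,1,1,1,1,1,1,1,1,1,1,1,1,1,1,2).

From H_k ≅ ker(∂_k) / im(∂_{k+1}) we obtain:

  H_0: rank C_0 − rank ∂_1 = 9 − 8 = 1, and the invariant factors of ∂_1 are all 1, so H_0 ≅ Z.
  H_1: rank ker ∂_1 − rank ∂_2 = (27 − 8) − 18 = 1, and ∂_2 has invariant factor 2 > 1, so H_1 ≅ Z ⊕ Z/2.
  H_2: rank ker ∂_2 − rank ∂_3 = (18 − 18) − 0 = 0, and there is no ∂_3, so H_2 ≅ 0.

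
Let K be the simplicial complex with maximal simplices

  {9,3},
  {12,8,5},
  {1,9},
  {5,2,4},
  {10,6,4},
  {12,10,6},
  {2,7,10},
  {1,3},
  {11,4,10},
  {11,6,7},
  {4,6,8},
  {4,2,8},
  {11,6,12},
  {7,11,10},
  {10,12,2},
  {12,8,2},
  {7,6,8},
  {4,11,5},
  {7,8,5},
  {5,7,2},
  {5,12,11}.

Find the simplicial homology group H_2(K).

H_2 = 0.

Take the total order 1 < 2 < 3 < 4 < 5 < 6 < 7 < 8 < 9 < 10 < 11 < 12 on the vertex set. Then K (dimension 2) consists of the simplices:

  0-simplices (12): [1], [2], [3], [4], [5], [6], [7], [8], [9], [10], [11], [12]
  1-simplices (30): (30 of them)
  2-simplices (18): (18 of them)

so the chain groups are C_0 ≅ Z^12, C_1 ≅ Z^30, C_2 ≅ Z^18.

The boundary map ∂_1: C_1 → C_0 maps an edge to its endpoints' difference, ∂[p,q] = q − p. For instance
  ∂[2,7] = [7] − [2].
The resulting 12×30 matrix has rank 10, and its Smith normal form has invariant factors (1,1,1,1,1,1,1,1,1,1).

The boundary map ∂_2: C_2 → C_1 sends each 2-simplex [p,q,r] to [q,r] − [p,r] + [p,q]. For instance
  ∂[6,7,11] = [7,11] − [6,11] + [6,7],
  ∂[6,11,12] = [11,12] − [6,12] + [6,11].
As a 30×18 matrix over Z this has rank 18, with invariant factors (1,1,1,1,1,1,1,1,1,1,1,1,1,1,1,1,1,2).

Computing H_k = (kernel of ∂_k) / (image of ∂_{k+1}):

  H_2: rank ker ∂_2 − rank ∂_3 = (18 − 18) − 0 = 0, and there is no ∂_3, so H_2 ≅ 0.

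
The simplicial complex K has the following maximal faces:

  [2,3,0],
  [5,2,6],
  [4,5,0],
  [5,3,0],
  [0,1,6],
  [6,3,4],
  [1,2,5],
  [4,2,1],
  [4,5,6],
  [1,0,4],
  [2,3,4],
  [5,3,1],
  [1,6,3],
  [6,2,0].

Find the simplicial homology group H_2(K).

Order the vertices as 0 < 1 < 2 < 3 < 4 < 5 < 6. Listing each simplex with vertices in this order, K has dimension 2 with simplices:

  0-simplices (7): [0], [1], [2], [3], [4], [5], [6]
  1-simplices (21): [0,1], [0,2], [0,3], [0,4], [0,5], [0,6], [1,2], [1,3], [1,4], [1,5], [1,6], [2,3], [2,4], [2,5], [2,6], [3,4], [3,5], [3,6], [4,5], [4,6], [5,6]
  2-simplices (14): [0,1,4], [0,1,6], [0,2,3], [0,2,6], [0,3,5], [0,4,5], [1,2,4], [1,2,5], [1,3,5], [1,3,6], [2,3,4], [2,5,6], [3,4,6], [4,5,6]

so the chain groups are C_0 ≅ Z^7, C_1 ≅ Z^21, C_2 ≅ Z^14.

Boundary ∂_1: C_1 → C_0 maps an edge to its endpoints' difference, ∂[p,q] = q − p. For instance
  ∂[3,4] = [4] − [3].
The 7×21 boundary matrix has rank 6 and Smith normal form diag(1,1,1,1,1,1).

The boundary map ∂_2: C_2 → C_1 maps a triangle to the signed sum of its edges. For instance
  ∂[4,5,6] = [5,6] − [4,6] + [4,5],
  ∂[1,2,4] = [2,4] − [1,4] + [1,2].
This gives a 21×14 integer matrix of rank 13; reducing to Smith normal form yields diagonal entries (1,1,1,1,1,1,1,1,1,1,1,1,1).

Now H_k = ker ∂_k / im ∂_{k+1}, so:

  H_2: rank ker ∂_2 − rank ∂_3 = (14 − 13) − 0 = 1, and there is no ∂_3, so H_2 = Z.

(K is a triangulation of the torus T^2.)

H_2 = Z.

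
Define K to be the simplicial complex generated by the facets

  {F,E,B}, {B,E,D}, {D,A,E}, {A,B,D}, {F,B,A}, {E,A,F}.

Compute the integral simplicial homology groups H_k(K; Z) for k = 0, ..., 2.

H_0 ≅ Z,  H_1 = 0,  H_2 ≅ Z.

Fix the vertex order A < B < D < E < F and write every simplex with vertices in increasing order. Then dim K = 2 and the simplices of K are:

  0-simplices (5): A, B, D, E, F
  1-simplices (9): AB, AD, AE, AF, BD, BE, BF, DE, EF
  2-simplices (6): ABD, ABF, ADE, AEF, BDE, BEF

Hence C_0 ≅ Z^5, C_1 ≅ Z^9, C_2 ≅ Z^6.

The boundary map ∂_1: C_1 → C_0 is given by ∂[p,q] = [q] − [p]. For instance
  ∂AF = F − A.
This gives a 5×9 integer matrix of rank 4; reducing to Smith normal form yields diagonal entries (1,1,1,1).

The boundary map ∂_2: C_2 → C_1 acts by ∂[p,q,r] = [q,r] − [p,r] + [p,q]. For instance
  ∂ADE = DE − AE + AD,
  ∂BEF = EF − BF + BE.
The resulting 9×6 matrix has rank 5, and its Smith normal form has invariant factors (1,1,1,1,1).

Now H_k = ker ∂_k / im ∂_{k+1}, so:

  H_0: rank C_0 − rank ∂_1 = 5 − 4 = 1, and the invariant factors of ∂_1 are all 1, so H_0 = Z.
  H_1: rank ker ∂_1 − rank ∂_2 = (9 − 4) − 5 = 0, and the invariant factors of ∂_2 are all 1, so H_1 = 0.
  H_2: rank ker ∂_2 − rank ∂_3 = (6 − 5) − 0 = 1, and there is no ∂_3, so H_2 = Z.

As a check, the Euler characteristic is 5 − 9 + 6 = 2, which agrees with 1 − 0 + 1 = 2.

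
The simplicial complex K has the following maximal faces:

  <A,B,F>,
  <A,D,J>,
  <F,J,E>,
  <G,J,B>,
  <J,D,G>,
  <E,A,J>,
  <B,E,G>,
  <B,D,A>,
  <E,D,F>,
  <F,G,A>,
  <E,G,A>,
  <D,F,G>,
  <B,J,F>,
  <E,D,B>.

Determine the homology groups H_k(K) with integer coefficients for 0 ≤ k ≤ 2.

H_0 ≅ Z,  H_1 ≅ Z^2,  H_2 ≅ Z.

We work with the vertex ordering A < B < D < E < F < G < J. The simplices of K, each written with vertices in increasing order, are:

  0-simplices (7): A, B, D, E, F, G, J
  1-simplices (21): AB, AD, AE, AF, AG, AJ, BD, BE, BF, BG, BJ, DE, DF, DG, DJ, EF, EG, EJ, FG, FJ, GJ
  2-simplices (14): ABD, ABF, ADJ, AEG, AEJ, AFG, BDE, BEG, BFJ, BGJ, DEF, DFG, DGJ, EFJ

so the chain groups are C_0 ≅ Z^7, C_1 ≅ Z^21, C_2 ≅ Z^14.

∂_1: C_1 → C_0 is given by ∂[p,q] = [q] − [p]. For instance
  ∂FJ = J − F.
The resulting 7×21 matrix has rank 6, and its Smith normal form has invariant factors (1,1,1,1,1,1).

Boundary ∂_2: C_2 → C_1 sends each 2-simplex [p,q,r] to [q,r] − [p,r] + [p,q]. For instance
  ∂DFG = FG − DG + DF,
  ∂ABF = BF − AF + AB.
As a 21×14 matrix over Z this has rank 13, with invariant factors (1,1,1,1,1,1,1,1,1,1,1,1,1).

Reading off H_k = ker ∂_k / im ∂_{k+1}:

  H_0: rank C_0 − rank ∂_1 = 7 − 6 = 1, and the invariant factors of ∂_1 are all 1, so H_0 = Z.
  H_1: rank ker ∂_1 − rank ∂_2 = (21 − 6) − 13 = 2, and the invariant factors of ∂_2 are all 1, so H_1 = Z^2.
  H_2: rank ker ∂_2 − rank ∂_3 = (14 − 13) − 0 = 1, and there is no ∂_3, so H_2 = Z.

(K is a triangulation of the torus T^2.)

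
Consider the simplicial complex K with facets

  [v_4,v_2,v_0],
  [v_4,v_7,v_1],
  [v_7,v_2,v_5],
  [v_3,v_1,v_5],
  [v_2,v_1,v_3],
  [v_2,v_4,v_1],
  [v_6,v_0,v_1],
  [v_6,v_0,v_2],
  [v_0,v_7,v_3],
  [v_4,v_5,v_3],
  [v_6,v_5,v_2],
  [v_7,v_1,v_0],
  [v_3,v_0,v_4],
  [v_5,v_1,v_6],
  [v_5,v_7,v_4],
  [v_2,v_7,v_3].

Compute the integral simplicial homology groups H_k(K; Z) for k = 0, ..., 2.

Take the total order v_0 < v_1 < v_2 < v_3 < v_4 < v_5 < v_6 < v_7 on the vertex set. Then K (dimension 2) consists of the simplices:

  0-simplices (8): [v_0], [v_1], [v_2], [v_3], [v_4], [v_5], [v_6], [v_7]
  1-simplices (24): (24 of them)
  2-simplices (16): (16 of them)

so the chain groups are C_0 ≅ Z^8, C_1 ≅ Z^24, C_2 ≅ Z^16.

∂_1: C_1 → C_0 sends each edge [p,q] (with p < q) to q − p.
The resulting 8×24 matrix has rank 7, and its Smith normal form has invariant factors (1,1,1,1,1,1,1).

Boundary ∂_2: C_2 → C_1 maps a triangle to the signed sum of its edges. For instance
  ∂[v_1,v_2,v_4] = [v_2,v_4] − [v_1,v_4] + [v_1,v_2],
  ∂[v_1,v_4,v_7] = [v_4,v_7] − [v_1,v_7] + [v_1,v_4].
The resulting 24×16 matrix has rank 15, and its Smith normal form has invariant factors (1,1,1,1,1,1,1,1,1,1,1,1,1,1,1).

Computing H_k = (kernel of ∂_k) / (image of ∂_{k+1}):

  H_0: rank C_0 − rank ∂_1 = 8 − 7 = 1, and the invariant factors of ∂_1 are all 1, so H_0 = Z.
  H_1: rank ker ∂_1 − rank ∂_2 = (24 − 7) − 15 = 2, and the invariant factors of ∂_2 are all 1, so H_1 = Z^2.
  H_2: rank ker ∂_2 − rank ∂_3 = (16 − 15) − 0 = 1, and there is no ∂_3, so H_2 = Z.

(K is a triangulation of the torus T^2.)

H_0 = Z,  H_1 = Z^2,  H_2 = Z.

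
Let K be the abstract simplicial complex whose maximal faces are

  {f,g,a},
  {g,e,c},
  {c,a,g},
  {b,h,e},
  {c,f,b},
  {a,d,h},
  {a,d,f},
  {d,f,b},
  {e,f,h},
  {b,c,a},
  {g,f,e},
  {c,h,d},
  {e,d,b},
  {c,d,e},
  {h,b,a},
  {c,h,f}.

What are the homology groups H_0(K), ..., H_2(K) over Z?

Take the total order a < b < c < d < e < f < g < h on the vertex set. Then K (dimension 2) consists of the simplices:

  0-simplices (8): a, b, c, d, e, f, g, h
  1-simplices (24): ab, ac, ad, af, ag, ah, bc, bd, be, bf, bh, cd, ce, cf, cg, ch, de, df, dh, ef, eg, eh, fg, fh
  2-simplices (16): abc, abh, acg, adf, adh, afg, bcf, bde, bdf, beh, cde, cdh, ceg, cfh, efg, efh

so the chain groups are C_0 ≅ Z^8, C_1 ≅ Z^24, C_2 ≅ Z^16.

The boundary map ∂_1: C_1 → C_0 sends each edge [p,q] (with p < q) to q − p. For instance
  ∂af = f − a.
This gives a 8×24 integer matrix of rank 7; reducing to Smith normal form yields diagonal entries (1,1,1,1,1,1,1).

Boundary ∂_2: C_2 → C_1 sends each 2-simplex [p,q,r] to [q,r] − [p,r] + [p,q]. For instance
  ∂ceg = eg − cg + ce,
  ∂cde = de − ce + cd.
As a 24×16 matrix over Z this has rank 15, with invariant factors (1,1,1,1,1,1,1,1,1,1,1,1,1,1,1).

Now H_k = ker ∂_k / im ∂_{k+1}, so:

  H_0: rank C_0 − rank ∂_1 = 8 − 7 = 1, and the invariant factors of ∂_1 are all 1, so H_0 ≅ Z.
  H_1: rank ker ∂_1 − rank ∂_2 = (24 − 7) − 15 = 2, and the invariant factors of ∂_2 are all 1, so H_1 ≅ Z^2.
  H_2: rank ker ∂_2 − rank ∂_3 = (16 − 15) − 0 = 1, and there is no ∂_3, so H_2 ≅ Z.

H_0 = Z,  H_1 = Z^2,  H_2 = Z.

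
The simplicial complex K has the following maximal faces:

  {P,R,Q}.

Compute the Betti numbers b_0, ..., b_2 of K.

Order the vertices as P < Q < R. Listing each simplex with vertices in this order, K has dimension 2 with simplices:

  0-simplices (3): P, Q, R
  1-simplices (3): PQ, PR, QR
  2-simplices (1): PQR

Hence C_0 ≅ Z^3, C_1 ≅ Z^3, C_2 ≅ Z^1.

Boundary ∂_1: C_1 → C_0 maps an edge to its endpoints' difference, ∂[p,q] = q − p. For instance
  ∂QR = R − Q.
The resulting 3×3 matrix has rank 2, and its Smith normal form has invariant factors (1,1).

∂_2: C_2 → C_1 maps a triangle to the signed sum of its edges. For instance
  ∂PQR = QR − PR + PQ.
The resulting 3×1 matrix has rank 1, and its Smith normal form has invariant factors (1).

From H_k ≅ ker(∂_k) / im(∂_{k+1}) we obtain:

  H_0: rank C_0 − rank ∂_1 = 3 − 2 = 1, and the invariant factors of ∂_1 are all 1, so H_0 = Z.
  H_1: rank ker ∂_1 − rank ∂_2 = (3 − 2) − 1 = 0, and the invariant factors of ∂_2 are all 1, so H_1 = 0.
  H_2: rank ker ∂_2 − rank ∂_3 = (1 − 1) − 0 = 0, and there is no ∂_3, so H_2 = 0.

(K is a triangulation of the 2-simplex.)

Hence the Betti numbers are b_0 = 1, b_1 = 0, b_2 = 0.

b_0 = 1, b_1 = 0, b_2 = 0.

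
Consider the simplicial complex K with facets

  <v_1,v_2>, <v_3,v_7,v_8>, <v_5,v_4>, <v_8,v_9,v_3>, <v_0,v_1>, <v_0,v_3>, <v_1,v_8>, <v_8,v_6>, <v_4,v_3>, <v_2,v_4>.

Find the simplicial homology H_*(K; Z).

Order the vertices as v_0 < v_1 < v_2 < v_3 < v_4 < v_5 < v_6 < v_7 < v_8 < v_9. Listing each simplex with vertices in this order, K has dimension 2 with simplices:

  0-simplices (10): [v_0], [v_1], [v_2], [v_3], [v_4], [v_5], [v_6], [v_7], [v_8], [v_9]
  1-simplices (13): [v_0,v_1], [v_0,v_3], [v_1,v_2], [v_1,v_8], [v_2,v_4], [v_3,v_4], [v_3,v_7], [v_3,v_8], [v_3,v_9], [v_4,v_5], [v_6,v_8], [v_7,v_8], [v_8,v_9]
  2-simplices (2): [v_3,v_7,v_8], [v_3,v_8,v_9]

so the chain groups are C_0 ≅ Z^10, C_1 ≅ Z^13, C_2 ≅ Z^2.

The boundary map ∂_1: C_1 → C_0 is given by ∂[p,q] = [q] − [p]. For instance
  ∂[v_6,v_8] = [v_8] − [v_6].
This gives a 10×13 integer matrix of rank 9; reducing to Smith normal form yields diagonal entries (1,1,1,1,1,1,1,1,1).

∂_2: C_2 → C_1 maps a triangle to the signed sum of its edges. For instance
  ∂[v_3,v_7,v_8] = [v_7,v_8] − [v_3,v_8] + [v_3,v_7],
  ∂[v_3,v_8,v_9] = [v_8,v_9] − [v_3,v_9] + [v_3,v_8].
This gives a 13×2 integer matrix of rank 2; reducing to Smith normal form yields diagonal entries (1,1).

Reading off H_k = ker ∂_k / im ∂_{k+1}:

  H_0: rank C_0 − rank ∂_1 = 10 − 9 = 1, and the invariant factors of ∂_1 are all 1, so H_0 = Z.
  H_1: rank ker ∂_1 − rank ∂_2 = (13 − 9) − 2 = 2, and the invariant factors of ∂_2 are all 1, so H_1 = Z^2.
  H_2: rank ker ∂_2 − rank ∂_3 = (2 − 2) − 0 = 0, and there is no ∂_3, so H_2 = 0.

H_0 = Z,  H_1 = Z^2,  H_2 = 0.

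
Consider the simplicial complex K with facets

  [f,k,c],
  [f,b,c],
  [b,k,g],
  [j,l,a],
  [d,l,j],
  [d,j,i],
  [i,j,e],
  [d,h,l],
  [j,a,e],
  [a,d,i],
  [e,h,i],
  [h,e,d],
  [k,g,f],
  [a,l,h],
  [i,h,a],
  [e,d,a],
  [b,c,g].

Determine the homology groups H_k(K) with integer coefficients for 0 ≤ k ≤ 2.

Take the total order a < b < c < d < e < f < g < h < i < j < k < l on the vertex set. Then K (dimension 2) consists of the simplices:

  0-simplices (12): a, b, c, d, e, f, g, h, i, j, k, l
  1-simplices (28): ad, ae, ah, ai, aj, al, bc, bf, bg, bk, cf, cg, ck, de, dh, di, dj, dl, eh, ei, ej, fg, fk, gk, hi, hl, ij, jl
  2-simplices (17): ade, adi, aej, ahi, ahl, ajl, bcf, bcg, bgk, cfk, deh, dhl, dij, djl, ehi, eij, fgk

Hence C_0 ≅ Z^12, C_1 ≅ Z^28, C_2 ≅ Z^17.

The boundary map ∂_1: C_1 → C_0 is given by ∂[p,q] = [q] − [p]. For instance
  ∂al = l − a.
This gives a 12×28 integer matrix of rank 10; reducing to Smith normal form yields diagonal entries (1,1,1,1,1,1,1,1,1,1).

The boundary map ∂_2: C_2 → C_1 sends each 2-simplex [p,q,r] to [q,r] − [p,r] + [p,q]. For instance
  ∂deh = eh − dh + de,
  ∂dhl = hl − dl + dh.
The 28×17 boundary matrix has rank 17 and Smith normal form diag(1,1,1,1,1,1,1,1,1,1,1,1,1,1,1,1,2).

Now H_k = ker ∂_k / im ∂_{k+1}, so:

  H_0: rank C_0 − rank ∂_1 = 12 − 10 = 2, and the invariant factors of ∂_1 are all 1, so H_0 ≅ Z^2.
  H_1: rank ker ∂_1 − rank ∂_2 = (28 − 10) − 17 = 1, and ∂_2 has invariant factor 2 > 1, so H_1 ≅ Z ⊕ Z/2.
  H_2: rank ker ∂_2 − rank ∂_3 = (17 − 17) − 0 = 0, and there is no ∂_3, so H_2 ≅ 0.

As a check, the Euler characteristic is 12 − 28 + 17 = 1, which agrees with 2 − 1 + 0 = 1.

H_0 = Z^2,  H_1 = Z ⊕ Z/2,  H_2 = 0.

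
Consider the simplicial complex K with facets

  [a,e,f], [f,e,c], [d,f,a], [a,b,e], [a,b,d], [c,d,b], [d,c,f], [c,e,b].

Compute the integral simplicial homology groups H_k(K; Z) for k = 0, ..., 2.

Take the total order a < b < c < d < e < f on the vertex set. Then K (dimension 2) consists of the simplices:

  0-simplices (6): a, b, c, d, e, f
  1-simplices (12): ab, ad, ae, af, bc, bd, be, cd, ce, cf, df, ef
  2-simplices (8): abd, abe, adf, aef, bcd, bce, cdf, cef

giving chain groups C_0 ≅ Z^6, C_1 ≅ Z^12, C_2 ≅ Z^8.

The boundary map ∂_1: C_1 → C_0 sends each edge [p,q] (with p < q) to q − p.
The 6×12 boundary matrix has rank 5 and Smith normal form diag(1,1,1,1,1).

Boundary ∂_2: C_2 → C_1 acts by ∂[p,q,r] = [q,r] − [p,r] + [p,q]. For instance
  ∂adf = df − af + ad,
  ∂cdf = df − cf + cd.
This gives a 12×8 integer matrix of rank 7; reducing to Smith normal form yields diagonal entries (1,1,1,1,1,1,1).

Now H_k = ker ∂_k / im ∂_{k+1}, so:

  H_0: rank C_0 − rank ∂_1 = 6 − 5 = 1, and the invariant factors of ∂_1 are all 1, so H_0 = Z.
  H_1: rank ker ∂_1 − rank ∂_2 = (12 − 5) − 7 = 0, and the invariant factors of ∂_2 are all 1, so H_1 = 0.
  H_2: rank ker ∂_2 − rank ∂_3 = (8 − 7) − 0 = 1, and there is no ∂_3, so H_2 = Z.

H_0 = Z,  H_1 = 0,  H_2 = Z.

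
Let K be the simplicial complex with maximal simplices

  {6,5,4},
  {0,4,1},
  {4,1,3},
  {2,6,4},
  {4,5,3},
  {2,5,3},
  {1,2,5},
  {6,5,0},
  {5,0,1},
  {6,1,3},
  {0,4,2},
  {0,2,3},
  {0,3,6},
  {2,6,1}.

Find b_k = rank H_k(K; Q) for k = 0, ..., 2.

b_0 = 1, b_1 = 2, b_2 = 1.

We work with the vertex ordering 0 < 1 < 2 < 3 < 4 < 5 < 6. The simplices of K, each written with vertices in increasing order, are:

  0-simplices (7): [0], [1], [2], [3], [4], [5], [6]
  1-simplices (21): [0,1], [0,2], [0,3], [0,4], [0,5], [0,6], [1,2], [1,3], [1,4], [1,5], [1,6], [2,3], [2,4], [2,5], [2,6], [3,4], [3,5], [3,6], [4,5], [4,6], [5,6]
  2-simplices (14): [0,1,4], [0,1,5], [0,2,3], [0,2,4], [0,3,6], [0,5,6], [1,2,5], [1,2,6], [1,3,4], [1,3,6], [2,3,5], [2,4,6], [3,4,5], [4,5,6]

Hence C_0 ≅ Z^7, C_1 ≅ Z^21, C_2 ≅ Z^14.

Boundary ∂_1: C_1 → C_0 is given by ∂[p,q] = [q] − [p].
As a 7×21 matrix over Z this has rank 6, with invariant factors (1,1,1,1,1,1).

The boundary map ∂_2: C_2 → C_1 sends each 2-simplex [p,q,r] to [q,r] − [p,r] + [p,q]. For instance
  ∂[0,2,3] = [2,3] − [0,3] + [0,2],
  ∂[0,1,5] = [1,5] − [0,5] + [0,1].
As a 21×14 matrix over Z this has rank 13, with invariant factors (1,1,1,1,1,1,1,1,1,1,1,1,1).

Reading off H_k = ker ∂_k / im ∂_{k+1}:

  H_0: rank C_0 − rank ∂_1 = 7 − 6 = 1, and the invariant factors of ∂_1 are all 1, so H_0 = Z.
  H_1: rank ker ∂_1 − rank ∂_2 = (21 − 6) − 13 = 2, and the invariant factors of ∂_2 are all 1, so H_1 = Z^2.
  H_2: rank ker ∂_2 − rank ∂_3 = (14 − 13) − 0 = 1, and there is no ∂_3, so H_2 = Z.

(K is a triangulation of the torus T^2.)

Hence the Betti numbers are b_0 = 1, b_1 = 2, b_2 = 1.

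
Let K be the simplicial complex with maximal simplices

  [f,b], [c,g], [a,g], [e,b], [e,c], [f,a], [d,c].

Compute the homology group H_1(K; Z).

H_1 = Z.

Order the vertices as a < b < c < d < e < f < g. Listing each simplex with vertices in this order, K has dimension 1 with simplices:

  0-simplices (7): a, b, c, d, e, f, g
  1-simplices (7): af, ag, be, bf, cd, ce, cg

giving chain groups C_0 ≅ Z^7, C_1 ≅ Z^7.

The boundary map ∂_1: C_1 → C_0 is given by ∂[p,q] = [q] − [p].
The resulting 7×7 matrix has rank 6, and its Smith normal form has invariant factors (1,1,1,1,1,1).

Now H_k = ker ∂_k / im ∂_{k+1}, so:

  H_1: rank ker ∂_1 − rank ∂_2 = (7 − 6) − 0 = 1, and there is no ∂_2, so H_1 = Z.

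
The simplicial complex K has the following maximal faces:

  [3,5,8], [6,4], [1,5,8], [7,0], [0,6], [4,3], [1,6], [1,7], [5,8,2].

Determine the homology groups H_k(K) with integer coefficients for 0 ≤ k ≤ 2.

We work with the vertex ordering 0 < 1 < 2 < 3 < 4 < 5 < 6 < 7 < 8. The simplices of K, each written with vertices in increasing order, are:

  0-simplices (9): [0], [1], [2], [3], [4], [5], [6], [7], [8]
  1-simplices (13): [0,6], [0,7], [1,5], [1,6], [1,7], [1,8], [2,5], [2,8], [3,4], [3,5], [3,8], [4,6], [5,8]
  2-simplices (3): [1,5,8], [2,5,8], [3,5,8]

so the chain groups are C_0 ≅ Z^9, C_1 ≅ Z^13, C_2 ≅ Z^3.

The boundary map ∂_1: C_1 → C_0 maps an edge to its endpoints' difference, ∂[p,q] = q − p. For instance
  ∂[3,8] = [8] − [3].
The resulting 9×13 matrix has rank 8, and its Smith normal form has invariant factors (1,1,1,1,1,1,1,1).

The boundary map ∂_2: C_2 → C_1 maps a triangle to the signed sum of its edges. For instance
  ∂[1,5,8] = [5,8] − [1,8] + [1,5],
  ∂[2,5,8] = [5,8] − [2,8] + [2,5].
As a 13×3 matrix over Z this has rank 3, with invariant factors (1,1,1).

Now H_k = ker ∂_k / im ∂_{k+1}, so:

  H_0: rank C_0 − rank ∂_1 = 9 − 8 = 1, and the invariant factors of ∂_1 are all 1, so H_0 ≅ Z.
  H_1: rank ker ∂_1 − rank ∂_2 = (13 − 8) − 3 = 2, and the invariant factors of ∂_2 are all 1, so H_1 ≅ Z^2.
  H_2: rank ker ∂_2 − rank ∂_3 = (3 − 3) − 0 = 0, and there is no ∂_3, so H_2 ≅ 0.

H_0 = Z,  H_1 = Z^2,  H_2 = 0.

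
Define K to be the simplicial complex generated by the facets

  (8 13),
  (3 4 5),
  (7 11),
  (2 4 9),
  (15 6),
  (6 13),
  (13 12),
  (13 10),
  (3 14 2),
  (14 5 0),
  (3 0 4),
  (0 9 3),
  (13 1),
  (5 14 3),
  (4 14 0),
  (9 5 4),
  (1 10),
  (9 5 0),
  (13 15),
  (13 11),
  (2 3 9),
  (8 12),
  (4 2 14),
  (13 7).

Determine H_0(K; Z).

H_0 = Z^2.

Order the vertices as 0 < 1 < 2 < 3 < 4 < 5 < 6 < 7 < 8 < 9 < 10 < 11 < 12 < 13 < 14 < 15. Listing each simplex with vertices in this order, K has dimension 2 with simplices:

  0-simplices (16): [0], [1], [2], [3], [4], [5], [6], [7], [8], [9], [10], [11], [12], [13], [14], [15]
  1-simplices (30): (30 of them)
  2-simplices (12): [0,3,4], [0,3,9], [0,4,14], [0,5,9], [0,5,14], [2,3,9], [2,3,14], [2,4,9], [2,4,14], [3,4,5], [3,5,14], [4,5,9]

giving chain groups C_0 ≅ Z^16, C_1 ≅ Z^30, C_2 ≅ Z^12.

The boundary map ∂_1: C_1 → C_0 sends each edge [p,q] (with p < q) to q − p. For instance
  ∂[5,9] = [9] − [5].
As a 16×30 matrix over Z this has rank 14, with invariant factors (1,1,1,1,1,1,1,1,1,1,1,1,1,1).

∂_2: C_2 → C_1 maps a triangle to the signed sum of its edges. For instance
  ∂[4,5,9] = [5,9] − [4,9] + [4,5],
  ∂[2,4,14] = [4,14] − [2,14] + [2,4].
The 30×12 boundary matrix has rank 12 and Smith normal form diag(1,1,1,1,1,1,1,1,1,1,1,2).

Reading off H_k = ker ∂_k / im ∂_{k+1}:

  H_0: rank C_0 − rank ∂_1 = 16 − 14 = 2, and the invariant factors of ∂_1 are all 1, so H_0 = Z^2.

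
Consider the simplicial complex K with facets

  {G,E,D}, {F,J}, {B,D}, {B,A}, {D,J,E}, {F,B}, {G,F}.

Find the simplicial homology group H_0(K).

We work with the vertex ordering A < B < D < E < F < G < J. The simplices of K, each written with vertices in increasing order, are:

  0-simplices (7): A, B, D, E, F, G, J
  1-simplices (10): AB, BD, BF, DE, DG, DJ, EG, EJ, FG, FJ
  2-simplices (2): DEG, DEJ

Hence C_0 ≅ Z^7, C_1 ≅ Z^10, C_2 ≅ Z^2.

∂_1: C_1 → C_0 sends each edge [p,q] (with p < q) to q − p.
As a 7×10 matrix over Z this has rank 6, with invariant factors (1,1,1,1,1,1).

Boundary ∂_2: C_2 → C_1 acts by ∂[p,q,r] = [q,r] − [p,r] + [p,q]. For instance
  ∂DEG = EG − DG + DE,
  ∂DEJ = EJ − DJ + DE.
The 10×2 boundary matrix has rank 2 and Smith normal form diag(1,1).

Now H_k = ker ∂_k / im ∂_{k+1}, so:

  H_0: rank C_0 − rank ∂_1 = 7 − 6 = 1, and the invariant factors of ∂_1 are all 1, so H_0 = Z.

H_0 ≅ Z.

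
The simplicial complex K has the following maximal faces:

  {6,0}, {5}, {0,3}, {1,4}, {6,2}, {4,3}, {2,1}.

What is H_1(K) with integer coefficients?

K has 7 vertices, 6 edges.
rank ∂_1 = 5, rank ∂_2 = 0 ⇒ b_1 = 6 − 5 − 0 = 1. So H_1 = Z.

H_1 ≅ Z.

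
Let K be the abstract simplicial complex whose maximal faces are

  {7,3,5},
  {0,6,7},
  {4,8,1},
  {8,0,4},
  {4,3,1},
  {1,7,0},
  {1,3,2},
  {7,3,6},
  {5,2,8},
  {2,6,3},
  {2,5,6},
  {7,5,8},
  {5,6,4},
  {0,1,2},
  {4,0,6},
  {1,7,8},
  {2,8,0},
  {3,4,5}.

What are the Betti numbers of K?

b_0 = 1, b_1 = 1, b_2 = 0.

Fix the vertex order 0 < 1 < 2 < 3 < 4 < 5 < 6 < 7 < 8 and write every simplex with vertices in increasing order. Then dim K = 2 and the simplices of K are:

  0-simplices (9): [0], [1], [2], [3], [4], [5], [6], [7], [8]
  1-simplices (27): (27 of them)
  2-simplices (18): [0,1,2], [0,1,7], [0,2,8], [0,4,6], [0,4,8], [0,6,7], [1,2,3], [1,3,4], [1,4,8], [1,7,8], [2,3,6], [2,5,6], [2,5,8], [3,4,5], [3,5,7], [3,6,7], [4,5,6], [5,7,8]

giving chain groups C_0 ≅ Z^9, C_1 ≅ Z^27, C_2 ≅ Z^18.

Boundary ∂_1: C_1 → C_0 is given by ∂[p,q] = [q] − [p].
The 9×27 boundary matrix has rank 8 and Smith normal form diag(1,1,1,1,1,1,1,1).

Boundary ∂_2: C_2 → C_1 acts by ∂[p,q,r] = [q,r] − [p,r] + [p,q]. For instance
  ∂[2,3,6] = [3,6] − [2,6] + [2,3],
  ∂[1,4,8] = [4,8] − [1,8] + [1,4].
The 27×18 boundary matrix has rank 18 and Smith normal form diag(1,1,1,1,1,1,1,1,1,1,1,1,1,1,1,1,1,2).

Now H_k = ker ∂_k / im ∂_{k+1}, so:

  H_0: rank C_0 − rank ∂_1 = 9 − 8 = 1, and the invariant factors of ∂_1 are all 1, so H_0 = Z.
  H_1: rank ker ∂_1 − rank ∂_2 = (27 − 8) − 18 = 1, and ∂_2 has invariant factor 2 > 1, so H_1 = Z ⊕ Z_2.
  H_2: rank ker ∂_2 − rank ∂_3 = (18 − 18) − 0 = 0, and there is no ∂_3, so H_2 = 0.

(K is a triangulation of the Klein bottle.)

Hence the Betti numbers are b_0 = 1, b_1 = 1, b_2 = 0.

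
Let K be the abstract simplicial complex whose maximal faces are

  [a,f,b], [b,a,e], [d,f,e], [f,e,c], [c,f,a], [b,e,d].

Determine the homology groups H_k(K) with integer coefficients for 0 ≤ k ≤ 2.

K has 6 vertices, 12 edges, 6 triangles.
rank ∂_0 = 0, rank ∂_1 = 5 ⇒ b_0 = 6 − 0 − 5 = 1; all invariant factors of ∂_1 are 1 so no torsion. So H_0 ≅ Z.
rank ∂_1 = 5, rank ∂_2 = 6 ⇒ b_1 = 12 − 5 − 6 = 1; all invariant factors of ∂_2 are 1 so no torsion. So H_1 ≅ Z.
rank ∂_2 = 6, rank ∂_3 = 0 ⇒ b_2 = 6 − 6 − 0 = 0. So H_2 ≅ 0.

H_0 = Z,  H_1 = Z,  H_2 = 0.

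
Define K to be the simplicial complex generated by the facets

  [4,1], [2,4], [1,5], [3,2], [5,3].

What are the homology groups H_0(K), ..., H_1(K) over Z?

H_0 = Z,  H_1 = Z.

Order the vertices as 1 < 2 < 3 < 4 < 5. Listing each simplex with vertices in this order, K has dimension 1 with simplices:

  0-simplices (5): [1], [2], [3], [4], [5]
  1-simplices (5): [1,4], [1,5], [2,3], [2,4], [3,5]

Hence C_0 ≅ Z^5, C_1 ≅ Z^5.

Boundary ∂_1: C_1 → C_0 sends each edge [p,q] (with p < q) to q − p.
This gives a 5×5 integer matrix of rank 4; reducing to Smith normal form yields diagonal entries (1,1,1,1).

Computing H_k = (kernel of ∂_k) / (image of ∂_{k+1}):

  H_0: rank C_0 − rank ∂_1 = 5 − 4 = 1, and the invariant factors of ∂_1 are all 1, so H_0 = Z.
  H_1: rank ker ∂_1 − rank ∂_2 = (5 − 4) − 0 = 1, and there is no ∂_2, so H_1 = Z.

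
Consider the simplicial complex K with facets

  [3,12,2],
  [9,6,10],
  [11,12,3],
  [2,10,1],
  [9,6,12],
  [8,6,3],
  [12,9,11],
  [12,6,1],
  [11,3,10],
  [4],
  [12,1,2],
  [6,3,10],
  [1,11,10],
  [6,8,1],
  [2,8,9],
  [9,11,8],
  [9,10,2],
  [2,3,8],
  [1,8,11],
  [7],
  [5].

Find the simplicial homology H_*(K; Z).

H_0 = Z^4,  H_1 = Z^2,  H_2 = Z.

K has 12 vertices, 27 edges, 18 triangles.
rank ∂_0 = 0, rank ∂_1 = 8 ⇒ b_0 = 12 − 0 − 8 = 4; all invariant factors of ∂_1 are 1 so no torsion. So H_0 = Z^4.
rank ∂_1 = 8, rank ∂_2 = 17 ⇒ b_1 = 27 − 8 − 17 = 2; all invariant factors of ∂_2 are 1 so no torsion. So H_1 = Z^2.
rank ∂_2 = 17, rank ∂_3 = 0 ⇒ b_2 = 18 − 17 − 0 = 1. So H_2 = Z.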